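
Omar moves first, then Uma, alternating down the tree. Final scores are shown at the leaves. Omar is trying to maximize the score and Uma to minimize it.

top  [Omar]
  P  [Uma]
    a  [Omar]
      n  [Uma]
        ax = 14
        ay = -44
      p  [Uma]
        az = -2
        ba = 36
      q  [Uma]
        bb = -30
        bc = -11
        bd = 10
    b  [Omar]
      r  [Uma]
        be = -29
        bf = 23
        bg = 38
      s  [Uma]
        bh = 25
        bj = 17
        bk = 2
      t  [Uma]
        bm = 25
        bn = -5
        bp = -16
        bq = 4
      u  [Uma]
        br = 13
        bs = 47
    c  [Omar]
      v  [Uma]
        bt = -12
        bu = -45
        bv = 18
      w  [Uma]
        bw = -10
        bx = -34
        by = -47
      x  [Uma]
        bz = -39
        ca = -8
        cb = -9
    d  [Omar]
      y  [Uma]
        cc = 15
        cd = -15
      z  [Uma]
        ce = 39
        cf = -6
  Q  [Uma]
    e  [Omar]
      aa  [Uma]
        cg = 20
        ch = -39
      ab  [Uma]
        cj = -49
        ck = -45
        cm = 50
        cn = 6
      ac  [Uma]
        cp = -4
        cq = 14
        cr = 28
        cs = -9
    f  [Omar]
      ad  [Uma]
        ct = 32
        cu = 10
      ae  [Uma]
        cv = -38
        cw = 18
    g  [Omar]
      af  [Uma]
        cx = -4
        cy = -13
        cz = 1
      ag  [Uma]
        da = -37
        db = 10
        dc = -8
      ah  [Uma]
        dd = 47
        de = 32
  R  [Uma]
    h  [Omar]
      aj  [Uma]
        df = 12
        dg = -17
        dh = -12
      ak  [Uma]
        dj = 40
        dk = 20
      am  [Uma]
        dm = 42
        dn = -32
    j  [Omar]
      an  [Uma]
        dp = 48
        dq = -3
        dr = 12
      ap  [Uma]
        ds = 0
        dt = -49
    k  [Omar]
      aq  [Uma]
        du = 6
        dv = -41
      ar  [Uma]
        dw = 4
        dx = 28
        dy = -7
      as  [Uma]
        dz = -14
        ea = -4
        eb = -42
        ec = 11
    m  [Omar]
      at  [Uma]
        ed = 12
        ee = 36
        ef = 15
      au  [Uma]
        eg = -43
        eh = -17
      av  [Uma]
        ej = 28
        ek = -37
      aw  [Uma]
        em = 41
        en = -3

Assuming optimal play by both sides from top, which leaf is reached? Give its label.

dy

n (Uma): min(14, -44) = -44
p (Uma): min(-2, 36) = -2
q (Uma): min(-30, -11, 10) = -30
a (Omar): max(-44, -2, -30) = -2
r (Uma): min(-29, 23, 38) = -29
s (Uma): min(25, 17, 2) = 2
t (Uma): min(25, -5, -16, 4) = -16
u (Uma): min(13, 47) = 13
b (Omar): max(-29, 2, -16, 13) = 13
v (Uma): min(-12, -45, 18) = -45
w (Uma): min(-10, -34, -47) = -47
x (Uma): min(-39, -8, -9) = -39
c (Omar): max(-45, -47, -39) = -39
y (Uma): min(15, -15) = -15
z (Uma): min(39, -6) = -6
d (Omar): max(-15, -6) = -6
P (Uma): min(-2, 13, -39, -6) = -39
aa (Uma): min(20, -39) = -39
ab (Uma): min(-49, -45, 50, 6) = -49
ac (Uma): min(-4, 14, 28, -9) = -9
e (Omar): max(-39, -49, -9) = -9
ad (Uma): min(32, 10) = 10
ae (Uma): min(-38, 18) = -38
f (Omar): max(10, -38) = 10
af (Uma): min(-4, -13, 1) = -13
ag (Uma): min(-37, 10, -8) = -37
ah (Uma): min(47, 32) = 32
g (Omar): max(-13, -37, 32) = 32
Q (Uma): min(-9, 10, 32) = -9
aj (Uma): min(12, -17, -12) = -17
ak (Uma): min(40, 20) = 20
am (Uma): min(42, -32) = -32
h (Omar): max(-17, 20, -32) = 20
an (Uma): min(48, -3, 12) = -3
ap (Uma): min(0, -49) = -49
j (Omar): max(-3, -49) = -3
aq (Uma): min(6, -41) = -41
ar (Uma): min(4, 28, -7) = -7
as (Uma): min(-14, -4, -42, 11) = -42
k (Omar): max(-41, -7, -42) = -7
at (Uma): min(12, 36, 15) = 12
au (Uma): min(-43, -17) = -43
av (Uma): min(28, -37) = -37
aw (Uma): min(41, -3) = -3
m (Omar): max(12, -43, -37, -3) = 12
R (Uma): min(20, -3, -7, 12) = -7
top (Omar): max(-39, -9, -7) = -7
At top, Omar picks R (highest: -7).
At R, Uma picks k (lowest: -7).
At k, Omar picks ar (highest: -7).
At ar, Uma picks dy (lowest: -7).
Terminal value -7.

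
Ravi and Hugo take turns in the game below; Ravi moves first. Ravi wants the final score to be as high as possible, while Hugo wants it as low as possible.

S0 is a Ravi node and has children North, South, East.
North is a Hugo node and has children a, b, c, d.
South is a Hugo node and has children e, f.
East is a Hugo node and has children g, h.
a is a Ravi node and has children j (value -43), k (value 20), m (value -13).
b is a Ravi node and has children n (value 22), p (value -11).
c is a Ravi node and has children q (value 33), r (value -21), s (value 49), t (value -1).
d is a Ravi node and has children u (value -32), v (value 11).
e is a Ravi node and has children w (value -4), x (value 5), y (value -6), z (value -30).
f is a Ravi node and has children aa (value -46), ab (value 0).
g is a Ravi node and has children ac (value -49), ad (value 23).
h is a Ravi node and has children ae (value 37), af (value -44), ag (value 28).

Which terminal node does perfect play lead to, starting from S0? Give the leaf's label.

ad

a (Ravi): max(-43, 20, -13) = 20
b (Ravi): max(22, -11) = 22
c (Ravi): max(33, -21, 49, -1) = 49
d (Ravi): max(-32, 11) = 11
North (Hugo): min(20, 22, 49, 11) = 11
e (Ravi): max(-4, 5, -6, -30) = 5
f (Ravi): max(-46, 0) = 0
South (Hugo): min(5, 0) = 0
g (Ravi): max(-49, 23) = 23
h (Ravi): max(37, -44, 28) = 37
East (Hugo): min(23, 37) = 23
S0 (Ravi): max(11, 0, 23) = 23
At S0, Ravi picks East (highest: 23).
At East, Hugo picks g (lowest: 23).
At g, Ravi picks ad (highest: 23).
Terminal value 23.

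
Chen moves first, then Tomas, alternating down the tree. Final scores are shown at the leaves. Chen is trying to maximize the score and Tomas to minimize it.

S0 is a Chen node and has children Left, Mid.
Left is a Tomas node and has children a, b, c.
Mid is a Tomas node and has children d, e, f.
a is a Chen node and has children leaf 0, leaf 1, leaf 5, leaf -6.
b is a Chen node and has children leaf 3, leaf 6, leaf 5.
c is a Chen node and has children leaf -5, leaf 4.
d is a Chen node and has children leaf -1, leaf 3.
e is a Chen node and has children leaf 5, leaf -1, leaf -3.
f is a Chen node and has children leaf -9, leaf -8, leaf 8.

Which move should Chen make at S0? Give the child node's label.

Left

a (Chen): max(0, 1, 5, -6) = 5
b (Chen): max(3, 6, 5) = 6
c (Chen): max(-5, 4) = 4
Left (Tomas): min(5, 6, 4) = 4
d (Chen): max(-1, 3) = 3
e (Chen): max(5, -1, -3) = 5
f (Chen): max(-9, -8, 8) = 8
Mid (Tomas): min(3, 5, 8) = 3
S0 (Chen): max(4, 3) = 4
Chen at S0 wants the highest of {Left=4, Mid=3}, so chooses Left.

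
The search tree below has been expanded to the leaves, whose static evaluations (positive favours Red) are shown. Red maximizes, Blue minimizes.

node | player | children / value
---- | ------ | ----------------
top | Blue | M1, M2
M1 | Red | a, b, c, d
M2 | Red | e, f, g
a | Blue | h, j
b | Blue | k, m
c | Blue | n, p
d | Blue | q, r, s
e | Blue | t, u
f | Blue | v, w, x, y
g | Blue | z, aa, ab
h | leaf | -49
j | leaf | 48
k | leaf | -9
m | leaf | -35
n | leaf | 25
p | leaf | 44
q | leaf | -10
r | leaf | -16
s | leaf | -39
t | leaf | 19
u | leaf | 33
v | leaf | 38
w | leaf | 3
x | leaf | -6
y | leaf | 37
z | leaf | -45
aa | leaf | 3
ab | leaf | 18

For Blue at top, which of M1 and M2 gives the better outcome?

a (Blue): min(-49, 48) = -49
b (Blue): min(-9, -35) = -35
c (Blue): min(25, 44) = 25
d (Blue): min(-10, -16, -39) = -39
M1 (Red): max(-49, -35, 25, -39) = 25
e (Blue): min(19, 33) = 19
f (Blue): min(38, 3, -6, 37) = -6
g (Blue): min(-45, 3, 18) = -45
M2 (Red): max(19, -6, -45) = 19
Blue prefers the lower value; M1=25, M2=19. M2 is better since 19 < 25.

M2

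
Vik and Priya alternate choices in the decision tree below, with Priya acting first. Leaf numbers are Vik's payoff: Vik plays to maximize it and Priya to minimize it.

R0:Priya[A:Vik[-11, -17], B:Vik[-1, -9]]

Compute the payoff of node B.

-1

B (Vik): max(-1, -9) = -1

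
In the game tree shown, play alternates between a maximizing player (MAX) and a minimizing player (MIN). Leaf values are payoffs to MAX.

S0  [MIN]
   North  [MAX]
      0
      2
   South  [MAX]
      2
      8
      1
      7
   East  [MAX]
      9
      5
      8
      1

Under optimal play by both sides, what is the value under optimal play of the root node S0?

North (MAX): max(0, 2) = 2
South (MAX): max(2, 8, 1, 7) = 8
East (MAX): max(9, 5, 8, 1) = 9
S0 (MIN): min(2, 8, 9) = 2

2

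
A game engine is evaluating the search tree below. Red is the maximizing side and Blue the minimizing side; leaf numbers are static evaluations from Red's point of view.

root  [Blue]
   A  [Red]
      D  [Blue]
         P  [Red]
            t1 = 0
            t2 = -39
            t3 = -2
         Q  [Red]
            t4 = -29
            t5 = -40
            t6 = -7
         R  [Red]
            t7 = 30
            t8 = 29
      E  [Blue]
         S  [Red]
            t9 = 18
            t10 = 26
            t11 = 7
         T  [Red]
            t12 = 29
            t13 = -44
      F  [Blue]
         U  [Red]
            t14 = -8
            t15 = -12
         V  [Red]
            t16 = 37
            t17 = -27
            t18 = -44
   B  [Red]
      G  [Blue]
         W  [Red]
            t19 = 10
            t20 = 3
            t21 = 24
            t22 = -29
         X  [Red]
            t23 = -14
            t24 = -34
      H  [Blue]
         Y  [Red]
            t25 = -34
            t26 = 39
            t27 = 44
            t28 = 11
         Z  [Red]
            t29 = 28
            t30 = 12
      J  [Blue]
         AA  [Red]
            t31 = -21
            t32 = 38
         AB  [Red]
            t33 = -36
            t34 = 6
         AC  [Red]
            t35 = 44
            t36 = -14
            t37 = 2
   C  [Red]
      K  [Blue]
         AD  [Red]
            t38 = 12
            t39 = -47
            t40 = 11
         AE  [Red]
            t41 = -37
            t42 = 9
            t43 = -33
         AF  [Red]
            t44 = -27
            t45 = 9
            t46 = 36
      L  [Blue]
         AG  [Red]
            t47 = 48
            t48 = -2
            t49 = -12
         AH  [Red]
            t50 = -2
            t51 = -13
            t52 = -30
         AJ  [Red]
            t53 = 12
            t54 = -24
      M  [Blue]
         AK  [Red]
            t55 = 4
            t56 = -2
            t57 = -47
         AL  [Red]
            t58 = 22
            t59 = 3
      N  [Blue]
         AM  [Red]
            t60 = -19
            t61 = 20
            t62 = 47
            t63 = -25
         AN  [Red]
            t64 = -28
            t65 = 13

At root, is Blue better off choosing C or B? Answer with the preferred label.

C

AD (Red): max(12, -47, 11) = 12
AE (Red): max(-37, 9, -33) = 9
AF (Red): max(-27, 9, 36) = 36
K (Blue): min(12, 9, 36) = 9
AG (Red): max(48, -2, -12) = 48
AH (Red): max(-2, -13, -30) = -2
AJ (Red): max(12, -24) = 12
L (Blue): min(48, -2, 12) = -2
AK (Red): max(4, -2, -47) = 4
AL (Red): max(22, 3) = 22
M (Blue): min(4, 22) = 4
AM (Red): max(-19, 20, 47, -25) = 47
AN (Red): max(-28, 13) = 13
N (Blue): min(47, 13) = 13
C (Red): max(9, -2, 4, 13) = 13
W (Red): max(10, 3, 24, -29) = 24
X (Red): max(-14, -34) = -14
G (Blue): min(24, -14) = -14
Y (Red): max(-34, 39, 44, 11) = 44
Z (Red): max(28, 12) = 28
H (Blue): min(44, 28) = 28
AA (Red): max(-21, 38) = 38
AB (Red): max(-36, 6) = 6
AC (Red): max(44, -14, 2) = 44
J (Blue): min(38, 6, 44) = 6
B (Red): max(-14, 28, 6) = 28
Blue prefers the lower value; C=13, B=28. C is better since 13 < 28.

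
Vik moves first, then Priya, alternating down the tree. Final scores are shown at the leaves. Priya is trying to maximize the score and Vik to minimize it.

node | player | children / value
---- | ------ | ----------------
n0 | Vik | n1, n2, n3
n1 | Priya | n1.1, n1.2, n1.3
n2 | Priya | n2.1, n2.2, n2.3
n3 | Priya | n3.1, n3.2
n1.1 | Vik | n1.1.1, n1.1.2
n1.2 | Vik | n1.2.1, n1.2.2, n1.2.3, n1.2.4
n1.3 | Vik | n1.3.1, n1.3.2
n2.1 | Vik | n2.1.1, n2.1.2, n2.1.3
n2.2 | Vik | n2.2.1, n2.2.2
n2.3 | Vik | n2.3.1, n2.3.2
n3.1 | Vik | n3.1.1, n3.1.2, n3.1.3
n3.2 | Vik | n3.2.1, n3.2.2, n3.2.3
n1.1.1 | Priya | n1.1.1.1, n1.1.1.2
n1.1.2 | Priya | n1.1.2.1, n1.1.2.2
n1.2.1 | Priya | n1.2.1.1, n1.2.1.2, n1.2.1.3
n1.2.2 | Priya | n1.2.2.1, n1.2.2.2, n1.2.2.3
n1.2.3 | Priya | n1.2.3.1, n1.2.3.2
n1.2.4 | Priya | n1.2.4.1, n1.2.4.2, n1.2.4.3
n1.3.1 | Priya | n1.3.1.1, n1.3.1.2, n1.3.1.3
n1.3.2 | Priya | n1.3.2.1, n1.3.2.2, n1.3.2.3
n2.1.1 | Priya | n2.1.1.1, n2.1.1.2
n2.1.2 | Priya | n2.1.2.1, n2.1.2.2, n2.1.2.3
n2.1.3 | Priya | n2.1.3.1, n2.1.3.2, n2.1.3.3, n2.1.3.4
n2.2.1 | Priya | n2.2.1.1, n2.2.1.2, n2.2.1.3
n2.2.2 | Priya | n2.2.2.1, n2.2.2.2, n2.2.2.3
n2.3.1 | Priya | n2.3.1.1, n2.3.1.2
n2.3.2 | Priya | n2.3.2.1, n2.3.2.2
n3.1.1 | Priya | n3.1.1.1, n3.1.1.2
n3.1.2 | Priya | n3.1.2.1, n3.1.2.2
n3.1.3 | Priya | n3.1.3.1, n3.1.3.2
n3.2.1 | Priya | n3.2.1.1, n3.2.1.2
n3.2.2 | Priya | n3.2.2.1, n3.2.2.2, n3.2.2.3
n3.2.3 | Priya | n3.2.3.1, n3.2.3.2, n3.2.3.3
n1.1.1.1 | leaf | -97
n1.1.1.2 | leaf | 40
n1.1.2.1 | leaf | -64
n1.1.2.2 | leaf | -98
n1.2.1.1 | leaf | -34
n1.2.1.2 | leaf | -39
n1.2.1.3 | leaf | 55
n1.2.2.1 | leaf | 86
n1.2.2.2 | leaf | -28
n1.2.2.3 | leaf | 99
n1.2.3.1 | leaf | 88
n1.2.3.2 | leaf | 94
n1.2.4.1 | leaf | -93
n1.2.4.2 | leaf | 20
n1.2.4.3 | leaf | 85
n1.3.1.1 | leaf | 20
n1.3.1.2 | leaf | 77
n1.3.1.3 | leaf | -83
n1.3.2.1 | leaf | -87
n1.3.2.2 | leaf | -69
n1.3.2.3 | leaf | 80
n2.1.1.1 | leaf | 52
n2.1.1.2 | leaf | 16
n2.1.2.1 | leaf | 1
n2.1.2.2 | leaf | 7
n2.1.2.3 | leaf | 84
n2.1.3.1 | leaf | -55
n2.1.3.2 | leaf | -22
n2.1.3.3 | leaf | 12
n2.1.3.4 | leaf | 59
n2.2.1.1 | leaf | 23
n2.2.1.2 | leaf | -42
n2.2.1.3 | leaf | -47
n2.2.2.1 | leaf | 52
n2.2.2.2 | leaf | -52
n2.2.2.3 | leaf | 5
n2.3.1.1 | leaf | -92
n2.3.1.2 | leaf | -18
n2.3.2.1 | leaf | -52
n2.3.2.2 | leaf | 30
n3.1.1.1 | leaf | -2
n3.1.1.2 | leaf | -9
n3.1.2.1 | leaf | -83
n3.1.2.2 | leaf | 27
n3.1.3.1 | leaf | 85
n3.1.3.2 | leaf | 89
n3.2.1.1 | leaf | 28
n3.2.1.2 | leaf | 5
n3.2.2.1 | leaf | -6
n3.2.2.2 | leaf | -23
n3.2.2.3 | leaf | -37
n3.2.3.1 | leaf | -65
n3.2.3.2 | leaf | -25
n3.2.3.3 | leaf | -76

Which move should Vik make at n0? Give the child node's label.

n3

n1.1.1 (Priya): max(-97, 40) = 40
n1.1.2 (Priya): max(-64, -98) = -64
n1.1 (Vik): min(40, -64) = -64
n1.2.1 (Priya): max(-34, -39, 55) = 55
n1.2.2 (Priya): max(86, -28, 99) = 99
n1.2.3 (Priya): max(88, 94) = 94
n1.2.4 (Priya): max(-93, 20, 85) = 85
n1.2 (Vik): min(55, 99, 94, 85) = 55
n1.3.1 (Priya): max(20, 77, -83) = 77
n1.3.2 (Priya): max(-87, -69, 80) = 80
n1.3 (Vik): min(77, 80) = 77
n1 (Priya): max(-64, 55, 77) = 77
n2.1.1 (Priya): max(52, 16) = 52
n2.1.2 (Priya): max(1, 7, 84) = 84
n2.1.3 (Priya): max(-55, -22, 12, 59) = 59
n2.1 (Vik): min(52, 84, 59) = 52
n2.2.1 (Priya): max(23, -42, -47) = 23
n2.2.2 (Priya): max(52, -52, 5) = 52
n2.2 (Vik): min(23, 52) = 23
n2.3.1 (Priya): max(-92, -18) = -18
n2.3.2 (Priya): max(-52, 30) = 30
n2.3 (Vik): min(-18, 30) = -18
n2 (Priya): max(52, 23, -18) = 52
n3.1.1 (Priya): max(-2, -9) = -2
n3.1.2 (Priya): max(-83, 27) = 27
n3.1.3 (Priya): max(85, 89) = 89
n3.1 (Vik): min(-2, 27, 89) = -2
n3.2.1 (Priya): max(28, 5) = 28
n3.2.2 (Priya): max(-6, -23, -37) = -6
n3.2.3 (Priya): max(-65, -25, -76) = -25
n3.2 (Vik): min(28, -6, -25) = -25
n3 (Priya): max(-2, -25) = -2
n0 (Vik): min(77, 52, -2) = -2
Vik at n0 wants the lowest of {n1=77, n2=52, n3=-2}, so chooses n3.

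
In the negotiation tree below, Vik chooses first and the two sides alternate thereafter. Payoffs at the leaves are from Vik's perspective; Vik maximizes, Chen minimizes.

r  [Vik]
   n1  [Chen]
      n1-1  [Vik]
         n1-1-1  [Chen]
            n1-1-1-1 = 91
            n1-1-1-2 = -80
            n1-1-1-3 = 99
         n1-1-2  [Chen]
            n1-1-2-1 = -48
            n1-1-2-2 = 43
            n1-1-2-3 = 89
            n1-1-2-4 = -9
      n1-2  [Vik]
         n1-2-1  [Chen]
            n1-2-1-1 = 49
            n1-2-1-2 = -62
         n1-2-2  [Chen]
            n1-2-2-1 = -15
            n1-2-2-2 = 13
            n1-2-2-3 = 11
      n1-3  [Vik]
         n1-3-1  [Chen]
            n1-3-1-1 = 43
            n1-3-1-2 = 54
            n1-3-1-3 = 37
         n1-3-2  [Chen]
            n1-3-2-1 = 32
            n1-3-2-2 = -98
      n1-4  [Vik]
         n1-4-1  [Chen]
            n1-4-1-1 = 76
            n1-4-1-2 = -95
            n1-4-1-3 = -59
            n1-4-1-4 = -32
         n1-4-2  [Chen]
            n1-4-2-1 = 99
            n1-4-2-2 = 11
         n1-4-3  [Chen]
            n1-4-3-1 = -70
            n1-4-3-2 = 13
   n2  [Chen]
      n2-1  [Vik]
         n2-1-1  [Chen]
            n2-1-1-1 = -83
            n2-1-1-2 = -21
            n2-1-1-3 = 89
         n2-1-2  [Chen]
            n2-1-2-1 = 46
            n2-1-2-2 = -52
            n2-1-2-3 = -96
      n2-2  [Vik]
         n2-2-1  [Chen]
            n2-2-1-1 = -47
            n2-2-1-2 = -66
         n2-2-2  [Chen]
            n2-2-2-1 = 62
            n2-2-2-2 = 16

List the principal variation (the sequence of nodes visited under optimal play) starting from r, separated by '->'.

r -> n1 -> n1-1 -> n1-1-2 -> n1-1-2-1

n1-1-1 (Chen): min(91, -80, 99) = -80
n1-1-2 (Chen): min(-48, 43, 89, -9) = -48
n1-1 (Vik): max(-80, -48) = -48
n1-2-1 (Chen): min(49, -62) = -62
n1-2-2 (Chen): min(-15, 13, 11) = -15
n1-2 (Vik): max(-62, -15) = -15
n1-3-1 (Chen): min(43, 54, 37) = 37
n1-3-2 (Chen): min(32, -98) = -98
n1-3 (Vik): max(37, -98) = 37
n1-4-1 (Chen): min(76, -95, -59, -32) = -95
n1-4-2 (Chen): min(99, 11) = 11
n1-4-3 (Chen): min(-70, 13) = -70
n1-4 (Vik): max(-95, 11, -70) = 11
n1 (Chen): min(-48, -15, 37, 11) = -48
n2-1-1 (Chen): min(-83, -21, 89) = -83
n2-1-2 (Chen): min(46, -52, -96) = -96
n2-1 (Vik): max(-83, -96) = -83
n2-2-1 (Chen): min(-47, -66) = -66
n2-2-2 (Chen): min(62, 16) = 16
n2-2 (Vik): max(-66, 16) = 16
n2 (Chen): min(-83, 16) = -83
r (Vik): max(-48, -83) = -48
At r, Vik picks n1 (highest: -48).
At n1, Chen picks n1-1 (lowest: -48).
At n1-1, Vik picks n1-1-2 (highest: -48).
At n1-1-2, Chen picks n1-1-2-1 (lowest: -48).
Terminal value -48.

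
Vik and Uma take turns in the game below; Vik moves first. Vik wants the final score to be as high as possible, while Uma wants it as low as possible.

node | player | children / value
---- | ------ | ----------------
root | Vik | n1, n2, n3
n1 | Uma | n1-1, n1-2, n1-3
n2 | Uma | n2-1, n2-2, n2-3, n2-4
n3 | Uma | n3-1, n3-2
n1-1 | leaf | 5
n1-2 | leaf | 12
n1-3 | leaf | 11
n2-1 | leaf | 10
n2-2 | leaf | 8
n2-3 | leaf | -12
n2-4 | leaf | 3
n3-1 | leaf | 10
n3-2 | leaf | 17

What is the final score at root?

n1 (Uma): min(5, 12, 11) = 5
n2 (Uma): min(10, 8, -12, 3) = -12
n3 (Uma): min(10, 17) = 10
root (Vik): max(5, -12, 10) = 10

10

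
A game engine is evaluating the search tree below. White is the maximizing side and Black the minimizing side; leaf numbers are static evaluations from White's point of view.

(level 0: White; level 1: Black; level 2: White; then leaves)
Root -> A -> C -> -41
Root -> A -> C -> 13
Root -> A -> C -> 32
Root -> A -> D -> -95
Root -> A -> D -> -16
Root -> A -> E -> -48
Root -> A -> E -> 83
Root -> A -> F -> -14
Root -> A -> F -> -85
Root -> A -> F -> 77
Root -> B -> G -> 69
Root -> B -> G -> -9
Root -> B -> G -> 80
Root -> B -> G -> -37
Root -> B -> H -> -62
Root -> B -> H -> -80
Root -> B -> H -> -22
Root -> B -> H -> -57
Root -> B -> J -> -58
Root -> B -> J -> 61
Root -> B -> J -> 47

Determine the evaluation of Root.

C (White): max(-41, 13, 32) = 32
D (White): max(-95, -16) = -16
E (White): max(-48, 83) = 83
F (White): max(-14, -85, 77) = 77
A (Black): min(32, -16, 83, 77) = -16
G (White): max(69, -9, 80, -37) = 80
H (White): max(-62, -80, -22, -57) = -22
J (White): max(-58, 61, 47) = 61
B (Black): min(80, -22, 61) = -22
Root (White): max(-16, -22) = -16

-16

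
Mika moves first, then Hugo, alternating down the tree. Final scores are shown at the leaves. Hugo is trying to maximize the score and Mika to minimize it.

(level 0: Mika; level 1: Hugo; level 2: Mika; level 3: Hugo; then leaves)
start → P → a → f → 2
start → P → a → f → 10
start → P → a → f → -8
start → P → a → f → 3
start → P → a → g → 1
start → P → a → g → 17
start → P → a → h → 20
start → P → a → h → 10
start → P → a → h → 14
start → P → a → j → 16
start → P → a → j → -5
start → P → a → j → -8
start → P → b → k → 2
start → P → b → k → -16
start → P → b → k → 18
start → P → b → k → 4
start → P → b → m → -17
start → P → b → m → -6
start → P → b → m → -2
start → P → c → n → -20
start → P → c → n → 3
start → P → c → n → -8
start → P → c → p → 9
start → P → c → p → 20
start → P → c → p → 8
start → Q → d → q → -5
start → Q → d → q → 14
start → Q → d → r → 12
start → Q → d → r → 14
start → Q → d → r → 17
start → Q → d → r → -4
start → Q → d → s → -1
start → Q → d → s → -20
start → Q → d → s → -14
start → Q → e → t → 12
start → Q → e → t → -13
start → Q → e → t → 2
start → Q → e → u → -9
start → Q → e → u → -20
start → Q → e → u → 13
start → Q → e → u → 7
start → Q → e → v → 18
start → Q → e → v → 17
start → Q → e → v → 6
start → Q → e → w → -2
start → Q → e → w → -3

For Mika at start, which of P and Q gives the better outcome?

f (Hugo): max(2, 10, -8, 3) = 10
g (Hugo): max(1, 17) = 17
h (Hugo): max(20, 10, 14) = 20
j (Hugo): max(16, -5, -8) = 16
a (Mika): min(10, 17, 20, 16) = 10
k (Hugo): max(2, -16, 18, 4) = 18
m (Hugo): max(-17, -6, -2) = -2
b (Mika): min(18, -2) = -2
n (Hugo): max(-20, 3, -8) = 3
p (Hugo): max(9, 20, 8) = 20
c (Mika): min(3, 20) = 3
P (Hugo): max(10, -2, 3) = 10
q (Hugo): max(-5, 14) = 14
r (Hugo): max(12, 14, 17, -4) = 17
s (Hugo): max(-1, -20, -14) = -1
d (Mika): min(14, 17, -1) = -1
t (Hugo): max(12, -13, 2) = 12
u (Hugo): max(-9, -20, 13, 7) = 13
v (Hugo): max(18, 17, 6) = 18
w (Hugo): max(-2, -3) = -2
e (Mika): min(12, 13, 18, -2) = -2
Q (Hugo): max(-1, -2) = -1
Mika prefers the lower value; P=10, Q=-1. Q is better since -1 < 10.

Q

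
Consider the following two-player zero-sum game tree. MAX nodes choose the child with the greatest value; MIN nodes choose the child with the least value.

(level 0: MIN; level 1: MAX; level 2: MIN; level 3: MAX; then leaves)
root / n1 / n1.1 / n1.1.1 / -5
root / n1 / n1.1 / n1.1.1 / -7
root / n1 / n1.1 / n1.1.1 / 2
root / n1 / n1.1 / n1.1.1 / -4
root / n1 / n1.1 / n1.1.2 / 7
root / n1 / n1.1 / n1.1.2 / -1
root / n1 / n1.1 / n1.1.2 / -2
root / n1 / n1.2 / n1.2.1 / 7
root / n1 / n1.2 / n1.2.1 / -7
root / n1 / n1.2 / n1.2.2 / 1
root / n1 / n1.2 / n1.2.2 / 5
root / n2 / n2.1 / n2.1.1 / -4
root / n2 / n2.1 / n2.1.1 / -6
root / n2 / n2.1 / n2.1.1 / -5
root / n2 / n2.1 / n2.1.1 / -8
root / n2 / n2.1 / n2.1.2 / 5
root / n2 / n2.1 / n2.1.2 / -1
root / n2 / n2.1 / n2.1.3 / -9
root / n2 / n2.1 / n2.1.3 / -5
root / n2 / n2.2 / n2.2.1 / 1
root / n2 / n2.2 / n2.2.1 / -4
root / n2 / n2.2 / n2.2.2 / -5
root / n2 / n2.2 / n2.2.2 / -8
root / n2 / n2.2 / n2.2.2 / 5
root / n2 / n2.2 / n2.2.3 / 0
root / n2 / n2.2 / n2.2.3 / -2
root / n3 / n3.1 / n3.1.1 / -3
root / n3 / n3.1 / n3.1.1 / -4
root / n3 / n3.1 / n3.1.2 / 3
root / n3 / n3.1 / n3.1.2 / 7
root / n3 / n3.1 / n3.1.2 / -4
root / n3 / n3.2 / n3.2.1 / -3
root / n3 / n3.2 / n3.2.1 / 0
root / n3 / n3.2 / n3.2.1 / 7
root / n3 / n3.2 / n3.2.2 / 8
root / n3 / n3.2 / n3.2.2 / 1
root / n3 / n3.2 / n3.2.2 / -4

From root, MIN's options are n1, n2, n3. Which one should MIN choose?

n1.1.1 (MAX): max(-5, -7, 2, -4) = 2
n1.1.2 (MAX): max(7, -1, -2) = 7
n1.1 (MIN): min(2, 7) = 2
n1.2.1 (MAX): max(7, -7) = 7
n1.2.2 (MAX): max(1, 5) = 5
n1.2 (MIN): min(7, 5) = 5
n1 (MAX): max(2, 5) = 5
n2.1.1 (MAX): max(-4, -6, -5, -8) = -4
n2.1.2 (MAX): max(5, -1) = 5
n2.1.3 (MAX): max(-9, -5) = -5
n2.1 (MIN): min(-4, 5, -5) = -5
n2.2.1 (MAX): max(1, -4) = 1
n2.2.2 (MAX): max(-5, -8, 5) = 5
n2.2.3 (MAX): max(0, -2) = 0
n2.2 (MIN): min(1, 5, 0) = 0
n2 (MAX): max(-5, 0) = 0
n3.1.1 (MAX): max(-3, -4) = -3
n3.1.2 (MAX): max(3, 7, -4) = 7
n3.1 (MIN): min(-3, 7) = -3
n3.2.1 (MAX): max(-3, 0, 7) = 7
n3.2.2 (MAX): max(8, 1, -4) = 8
n3.2 (MIN): min(7, 8) = 7
n3 (MAX): max(-3, 7) = 7
root (MIN): min(5, 0, 7) = 0
MIN at root wants the lowest of {n1=5, n2=0, n3=7}, so chooses n2.

n2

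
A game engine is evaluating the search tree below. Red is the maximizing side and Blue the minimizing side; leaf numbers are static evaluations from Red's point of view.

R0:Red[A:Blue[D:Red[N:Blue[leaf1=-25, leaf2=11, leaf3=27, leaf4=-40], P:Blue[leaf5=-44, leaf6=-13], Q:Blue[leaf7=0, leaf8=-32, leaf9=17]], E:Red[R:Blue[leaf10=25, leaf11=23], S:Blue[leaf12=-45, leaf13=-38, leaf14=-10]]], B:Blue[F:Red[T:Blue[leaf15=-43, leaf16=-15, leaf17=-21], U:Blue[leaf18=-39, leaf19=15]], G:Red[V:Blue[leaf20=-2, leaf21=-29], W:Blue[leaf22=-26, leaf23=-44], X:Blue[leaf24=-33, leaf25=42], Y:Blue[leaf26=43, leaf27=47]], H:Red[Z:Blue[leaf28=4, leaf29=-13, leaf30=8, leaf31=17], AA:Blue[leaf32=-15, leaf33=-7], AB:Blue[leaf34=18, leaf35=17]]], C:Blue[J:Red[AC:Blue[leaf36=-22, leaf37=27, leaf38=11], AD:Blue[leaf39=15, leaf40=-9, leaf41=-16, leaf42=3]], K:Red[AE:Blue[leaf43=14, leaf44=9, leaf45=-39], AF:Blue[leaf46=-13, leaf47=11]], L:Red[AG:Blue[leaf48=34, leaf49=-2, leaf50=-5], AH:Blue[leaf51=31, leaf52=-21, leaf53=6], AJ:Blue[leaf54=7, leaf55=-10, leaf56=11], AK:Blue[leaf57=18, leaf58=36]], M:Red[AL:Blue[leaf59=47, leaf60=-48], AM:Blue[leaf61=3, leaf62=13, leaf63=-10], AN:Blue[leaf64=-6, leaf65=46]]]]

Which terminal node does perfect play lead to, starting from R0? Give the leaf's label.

leaf41

N (Blue): min(-25, 11, 27, -40) = -40
P (Blue): min(-44, -13) = -44
Q (Blue): min(0, -32, 17) = -32
D (Red): max(-40, -44, -32) = -32
R (Blue): min(25, 23) = 23
S (Blue): min(-45, -38, -10) = -45
E (Red): max(23, -45) = 23
A (Blue): min(-32, 23) = -32
T (Blue): min(-43, -15, -21) = -43
U (Blue): min(-39, 15) = -39
F (Red): max(-43, -39) = -39
V (Blue): min(-2, -29) = -29
W (Blue): min(-26, -44) = -44
X (Blue): min(-33, 42) = -33
Y (Blue): min(43, 47) = 43
G (Red): max(-29, -44, -33, 43) = 43
Z (Blue): min(4, -13, 8, 17) = -13
AA (Blue): min(-15, -7) = -15
AB (Blue): min(18, 17) = 17
H (Red): max(-13, -15, 17) = 17
B (Blue): min(-39, 43, 17) = -39
AC (Blue): min(-22, 27, 11) = -22
AD (Blue): min(15, -9, -16, 3) = -16
J (Red): max(-22, -16) = -16
AE (Blue): min(14, 9, -39) = -39
AF (Blue): min(-13, 11) = -13
K (Red): max(-39, -13) = -13
AG (Blue): min(34, -2, -5) = -5
AH (Blue): min(31, -21, 6) = -21
AJ (Blue): min(7, -10, 11) = -10
AK (Blue): min(18, 36) = 18
L (Red): max(-5, -21, -10, 18) = 18
AL (Blue): min(47, -48) = -48
AM (Blue): min(3, 13, -10) = -10
AN (Blue): min(-6, 46) = -6
M (Red): max(-48, -10, -6) = -6
C (Blue): min(-16, -13, 18, -6) = -16
R0 (Red): max(-32, -39, -16) = -16
At R0, Red picks C (highest: -16).
At C, Blue picks J (lowest: -16).
At J, Red picks AD (highest: -16).
At AD, Blue picks leaf41 (lowest: -16).
Terminal value -16.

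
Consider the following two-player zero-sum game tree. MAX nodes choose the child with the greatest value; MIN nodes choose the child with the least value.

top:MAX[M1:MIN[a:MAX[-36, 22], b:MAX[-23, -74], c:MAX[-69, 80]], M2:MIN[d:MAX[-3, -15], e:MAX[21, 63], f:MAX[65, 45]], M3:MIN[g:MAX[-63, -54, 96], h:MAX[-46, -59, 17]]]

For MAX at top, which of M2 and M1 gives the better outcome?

d (MAX): max(-3, -15) = -3
e (MAX): max(21, 63) = 63
f (MAX): max(65, 45) = 65
M2 (MIN): min(-3, 63, 65) = -3
a (MAX): max(-36, 22) = 22
b (MAX): max(-23, -74) = -23
c (MAX): max(-69, 80) = 80
M1 (MIN): min(22, -23, 80) = -23
MAX prefers the higher value; M2=-3, M1=-23. M2 is better since -3 > -23.

M2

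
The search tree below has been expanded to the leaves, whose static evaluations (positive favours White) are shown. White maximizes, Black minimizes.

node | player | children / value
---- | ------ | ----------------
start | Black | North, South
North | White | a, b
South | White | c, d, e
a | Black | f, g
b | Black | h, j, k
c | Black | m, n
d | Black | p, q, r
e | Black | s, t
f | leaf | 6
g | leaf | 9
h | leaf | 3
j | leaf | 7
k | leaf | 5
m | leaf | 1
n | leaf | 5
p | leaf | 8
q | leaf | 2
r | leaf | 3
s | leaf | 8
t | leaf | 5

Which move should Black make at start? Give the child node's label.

South

a (Black): min(6, 9) = 6
b (Black): min(3, 7, 5) = 3
North (White): max(6, 3) = 6
c (Black): min(1, 5) = 1
d (Black): min(8, 2, 3) = 2
e (Black): min(8, 5) = 5
South (White): max(1, 2, 5) = 5
start (Black): min(6, 5) = 5
Black at start wants the lowest of {North=6, South=5}, so chooses South.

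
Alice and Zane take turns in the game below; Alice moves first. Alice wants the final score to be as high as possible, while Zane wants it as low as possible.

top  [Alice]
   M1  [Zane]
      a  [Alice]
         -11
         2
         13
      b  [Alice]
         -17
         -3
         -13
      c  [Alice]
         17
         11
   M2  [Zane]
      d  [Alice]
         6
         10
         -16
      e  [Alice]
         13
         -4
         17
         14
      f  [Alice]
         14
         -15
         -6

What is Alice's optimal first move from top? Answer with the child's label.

M2

a (Alice): max(-11, 2, 13) = 13
b (Alice): max(-17, -3, -13) = -3
c (Alice): max(17, 11) = 17
M1 (Zane): min(13, -3, 17) = -3
d (Alice): max(6, 10, -16) = 10
e (Alice): max(13, -4, 17, 14) = 17
f (Alice): max(14, -15, -6) = 14
M2 (Zane): min(10, 17, 14) = 10
top (Alice): max(-3, 10) = 10
Alice at top wants the highest of {M1=-3, M2=10}, so chooses M2.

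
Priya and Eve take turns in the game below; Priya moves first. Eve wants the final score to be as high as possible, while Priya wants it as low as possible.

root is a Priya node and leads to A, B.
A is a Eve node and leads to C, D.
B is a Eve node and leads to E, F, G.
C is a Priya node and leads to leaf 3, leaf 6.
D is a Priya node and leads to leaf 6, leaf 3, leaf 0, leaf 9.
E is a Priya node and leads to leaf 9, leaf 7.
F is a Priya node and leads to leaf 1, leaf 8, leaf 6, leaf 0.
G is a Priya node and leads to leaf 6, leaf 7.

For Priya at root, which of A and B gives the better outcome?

C (Priya): min(3, 6) = 3
D (Priya): min(6, 3, 0, 9) = 0
A (Eve): max(3, 0) = 3
E (Priya): min(9, 7) = 7
F (Priya): min(1, 8, 6, 0) = 0
G (Priya): min(6, 7) = 6
B (Eve): max(7, 0, 6) = 7
Priya prefers the lower value; A=3, B=7. A is better since 3 < 7.

A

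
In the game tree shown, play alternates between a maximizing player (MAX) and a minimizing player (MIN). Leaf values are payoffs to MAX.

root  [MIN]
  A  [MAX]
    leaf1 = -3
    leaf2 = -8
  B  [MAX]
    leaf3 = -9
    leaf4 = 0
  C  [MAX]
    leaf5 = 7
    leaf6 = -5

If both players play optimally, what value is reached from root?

A (MAX): max(-3, -8) = -3
B (MAX): max(-9, 0) = 0
C (MAX): max(7, -5) = 7
root (MIN): min(-3, 0, 7) = -3

-3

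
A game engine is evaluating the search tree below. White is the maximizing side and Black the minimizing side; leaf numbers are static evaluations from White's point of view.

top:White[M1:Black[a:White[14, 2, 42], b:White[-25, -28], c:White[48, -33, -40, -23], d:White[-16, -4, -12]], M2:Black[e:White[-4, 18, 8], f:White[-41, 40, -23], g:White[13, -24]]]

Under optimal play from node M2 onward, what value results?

13

e (White): max(-4, 18, 8) = 18
f (White): max(-41, 40, -23) = 40
g (White): max(13, -24) = 13
M2 (Black): min(18, 40, 13) = 13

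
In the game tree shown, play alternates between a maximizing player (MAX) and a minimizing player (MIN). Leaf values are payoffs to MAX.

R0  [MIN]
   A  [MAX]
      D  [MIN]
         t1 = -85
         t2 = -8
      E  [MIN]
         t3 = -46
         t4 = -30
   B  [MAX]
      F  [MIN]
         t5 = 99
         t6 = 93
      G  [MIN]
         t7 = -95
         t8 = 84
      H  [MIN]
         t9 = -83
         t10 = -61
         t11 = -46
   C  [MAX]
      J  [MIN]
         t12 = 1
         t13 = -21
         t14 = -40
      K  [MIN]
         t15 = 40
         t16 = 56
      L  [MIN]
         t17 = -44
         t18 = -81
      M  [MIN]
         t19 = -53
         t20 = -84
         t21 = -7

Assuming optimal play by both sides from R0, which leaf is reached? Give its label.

t3

D (MIN): min(-85, -8) = -85
E (MIN): min(-46, -30) = -46
A (MAX): max(-85, -46) = -46
F (MIN): min(99, 93) = 93
G (MIN): min(-95, 84) = -95
H (MIN): min(-83, -61, -46) = -83
B (MAX): max(93, -95, -83) = 93
J (MIN): min(1, -21, -40) = -40
K (MIN): min(40, 56) = 40
L (MIN): min(-44, -81) = -81
M (MIN): min(-53, -84, -7) = -84
C (MAX): max(-40, 40, -81, -84) = 40
R0 (MIN): min(-46, 93, 40) = -46
At R0, MIN picks A (lowest: -46).
At A, MAX picks E (highest: -46).
At E, MIN picks t3 (lowest: -46).
Terminal value -46.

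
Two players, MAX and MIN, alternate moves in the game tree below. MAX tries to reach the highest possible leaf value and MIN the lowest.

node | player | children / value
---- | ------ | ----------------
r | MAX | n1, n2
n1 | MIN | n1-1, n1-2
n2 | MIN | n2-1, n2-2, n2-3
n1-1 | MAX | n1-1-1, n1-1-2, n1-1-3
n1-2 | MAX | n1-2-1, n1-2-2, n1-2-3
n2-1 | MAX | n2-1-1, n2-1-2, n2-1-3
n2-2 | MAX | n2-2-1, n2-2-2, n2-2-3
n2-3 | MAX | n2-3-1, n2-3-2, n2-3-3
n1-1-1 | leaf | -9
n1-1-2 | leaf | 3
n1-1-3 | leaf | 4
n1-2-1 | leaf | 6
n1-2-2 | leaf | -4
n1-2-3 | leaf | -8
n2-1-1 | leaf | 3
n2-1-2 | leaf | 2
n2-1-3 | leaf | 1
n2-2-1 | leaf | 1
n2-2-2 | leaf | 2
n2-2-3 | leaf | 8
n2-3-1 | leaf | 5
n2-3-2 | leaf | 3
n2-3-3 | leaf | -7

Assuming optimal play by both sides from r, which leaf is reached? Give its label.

n1-1 (MAX): max(-9, 3, 4) = 4
n1-2 (MAX): max(6, -4, -8) = 6
n1 (MIN): min(4, 6) = 4
n2-1 (MAX): max(3, 2, 1) = 3
n2-2 (MAX): max(1, 2, 8) = 8
n2-3 (MAX): max(5, 3, -7) = 5
n2 (MIN): min(3, 8, 5) = 3
r (MAX): max(4, 3) = 4
At r, MAX picks n1 (highest: 4).
At n1, MIN picks n1-1 (lowest: 4).
At n1-1, MAX picks n1-1-3 (highest: 4).
Terminal value 4.

n1-1-3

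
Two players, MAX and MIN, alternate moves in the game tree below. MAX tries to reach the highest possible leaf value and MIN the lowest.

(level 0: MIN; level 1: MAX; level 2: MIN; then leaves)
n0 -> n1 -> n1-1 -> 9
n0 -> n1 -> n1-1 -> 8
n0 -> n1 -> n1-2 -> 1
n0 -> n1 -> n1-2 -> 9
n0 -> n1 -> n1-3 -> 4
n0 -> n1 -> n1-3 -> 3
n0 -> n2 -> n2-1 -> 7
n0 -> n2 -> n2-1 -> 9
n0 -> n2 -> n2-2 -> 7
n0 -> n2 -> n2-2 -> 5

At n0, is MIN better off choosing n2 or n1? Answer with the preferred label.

n2-1 (MIN): min(7, 9) = 7
n2-2 (MIN): min(7, 5) = 5
n2 (MAX): max(7, 5) = 7
n1-1 (MIN): min(9, 8) = 8
n1-2 (MIN): min(1, 9) = 1
n1-3 (MIN): min(4, 3) = 3
n1 (MAX): max(8, 1, 3) = 8
MIN prefers the lower value; n2=7, n1=8. n2 is better since 7 < 8.

n2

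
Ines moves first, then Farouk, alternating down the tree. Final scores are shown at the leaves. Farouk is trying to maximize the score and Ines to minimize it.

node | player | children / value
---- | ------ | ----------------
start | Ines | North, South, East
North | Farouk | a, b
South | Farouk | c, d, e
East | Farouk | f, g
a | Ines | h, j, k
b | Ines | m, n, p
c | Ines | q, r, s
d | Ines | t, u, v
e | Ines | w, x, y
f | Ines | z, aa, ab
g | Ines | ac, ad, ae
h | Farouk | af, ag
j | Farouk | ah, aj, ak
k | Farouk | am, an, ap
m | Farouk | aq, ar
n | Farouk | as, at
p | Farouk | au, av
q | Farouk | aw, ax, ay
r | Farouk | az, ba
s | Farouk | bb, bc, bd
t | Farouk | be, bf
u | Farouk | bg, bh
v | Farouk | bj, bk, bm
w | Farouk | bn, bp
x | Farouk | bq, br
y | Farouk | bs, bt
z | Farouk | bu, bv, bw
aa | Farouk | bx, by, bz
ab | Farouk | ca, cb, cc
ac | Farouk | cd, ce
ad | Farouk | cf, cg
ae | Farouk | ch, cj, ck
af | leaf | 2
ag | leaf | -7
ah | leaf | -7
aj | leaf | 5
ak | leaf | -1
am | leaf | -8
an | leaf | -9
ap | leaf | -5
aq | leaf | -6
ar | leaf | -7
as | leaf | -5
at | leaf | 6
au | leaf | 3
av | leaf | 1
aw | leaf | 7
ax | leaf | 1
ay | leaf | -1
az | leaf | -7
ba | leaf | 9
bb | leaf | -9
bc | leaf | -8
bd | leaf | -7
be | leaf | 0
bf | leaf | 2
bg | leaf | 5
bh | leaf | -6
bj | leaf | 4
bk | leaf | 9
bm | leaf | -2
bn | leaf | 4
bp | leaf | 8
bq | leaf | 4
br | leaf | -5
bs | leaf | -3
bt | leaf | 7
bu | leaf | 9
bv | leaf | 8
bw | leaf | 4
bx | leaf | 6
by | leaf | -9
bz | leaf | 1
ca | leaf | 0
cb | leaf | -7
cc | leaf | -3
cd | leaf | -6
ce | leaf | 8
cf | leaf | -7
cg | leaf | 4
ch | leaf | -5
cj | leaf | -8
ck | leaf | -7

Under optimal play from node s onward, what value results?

-7

s (Farouk): max(-9, -8, -7) = -7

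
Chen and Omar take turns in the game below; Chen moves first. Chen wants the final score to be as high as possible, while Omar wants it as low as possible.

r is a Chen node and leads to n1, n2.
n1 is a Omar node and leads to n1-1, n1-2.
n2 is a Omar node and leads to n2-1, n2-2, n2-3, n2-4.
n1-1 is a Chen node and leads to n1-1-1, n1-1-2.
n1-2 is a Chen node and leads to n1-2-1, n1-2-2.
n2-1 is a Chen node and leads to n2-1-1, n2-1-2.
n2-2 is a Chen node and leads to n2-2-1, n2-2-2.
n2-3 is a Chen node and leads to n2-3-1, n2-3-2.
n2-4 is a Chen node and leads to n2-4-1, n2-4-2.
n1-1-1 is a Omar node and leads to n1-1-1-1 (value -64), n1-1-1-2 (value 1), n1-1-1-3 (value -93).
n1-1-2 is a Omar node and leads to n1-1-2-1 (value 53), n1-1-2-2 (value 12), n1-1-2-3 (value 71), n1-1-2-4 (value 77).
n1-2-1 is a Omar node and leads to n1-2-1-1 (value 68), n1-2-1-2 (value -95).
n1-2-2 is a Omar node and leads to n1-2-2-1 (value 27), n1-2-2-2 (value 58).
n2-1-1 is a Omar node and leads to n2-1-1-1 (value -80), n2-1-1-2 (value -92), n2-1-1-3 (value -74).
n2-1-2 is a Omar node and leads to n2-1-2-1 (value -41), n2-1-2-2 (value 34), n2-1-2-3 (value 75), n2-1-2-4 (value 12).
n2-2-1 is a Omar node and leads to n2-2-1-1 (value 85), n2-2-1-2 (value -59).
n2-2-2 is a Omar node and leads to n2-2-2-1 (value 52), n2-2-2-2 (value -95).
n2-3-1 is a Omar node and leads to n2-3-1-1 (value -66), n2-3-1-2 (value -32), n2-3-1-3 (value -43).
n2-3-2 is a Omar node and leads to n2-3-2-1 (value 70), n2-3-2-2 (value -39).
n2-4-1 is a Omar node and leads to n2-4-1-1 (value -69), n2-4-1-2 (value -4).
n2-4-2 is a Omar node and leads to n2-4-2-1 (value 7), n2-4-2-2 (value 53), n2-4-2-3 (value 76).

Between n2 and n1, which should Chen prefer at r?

n1

n2-1-1 (Omar): min(-80, -92, -74) = -92
n2-1-2 (Omar): min(-41, 34, 75, 12) = -41
n2-1 (Chen): max(-92, -41) = -41
n2-2-1 (Omar): min(85, -59) = -59
n2-2-2 (Omar): min(52, -95) = -95
n2-2 (Chen): max(-59, -95) = -59
n2-3-1 (Omar): min(-66, -32, -43) = -66
n2-3-2 (Omar): min(70, -39) = -39
n2-3 (Chen): max(-66, -39) = -39
n2-4-1 (Omar): min(-69, -4) = -69
n2-4-2 (Omar): min(7, 53, 76) = 7
n2-4 (Chen): max(-69, 7) = 7
n2 (Omar): min(-41, -59, -39, 7) = -59
n1-1-1 (Omar): min(-64, 1, -93) = -93
n1-1-2 (Omar): min(53, 12, 71, 77) = 12
n1-1 (Chen): max(-93, 12) = 12
n1-2-1 (Omar): min(68, -95) = -95
n1-2-2 (Omar): min(27, 58) = 27
n1-2 (Chen): max(-95, 27) = 27
n1 (Omar): min(12, 27) = 12
Chen prefers the higher value; n2=-59, n1=12. n1 is better since 12 > -59.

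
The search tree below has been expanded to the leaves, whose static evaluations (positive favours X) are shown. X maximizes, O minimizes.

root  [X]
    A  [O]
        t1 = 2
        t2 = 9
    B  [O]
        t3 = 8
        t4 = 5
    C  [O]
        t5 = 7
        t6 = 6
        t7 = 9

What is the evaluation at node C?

6

C (O): min(7, 6, 9) = 6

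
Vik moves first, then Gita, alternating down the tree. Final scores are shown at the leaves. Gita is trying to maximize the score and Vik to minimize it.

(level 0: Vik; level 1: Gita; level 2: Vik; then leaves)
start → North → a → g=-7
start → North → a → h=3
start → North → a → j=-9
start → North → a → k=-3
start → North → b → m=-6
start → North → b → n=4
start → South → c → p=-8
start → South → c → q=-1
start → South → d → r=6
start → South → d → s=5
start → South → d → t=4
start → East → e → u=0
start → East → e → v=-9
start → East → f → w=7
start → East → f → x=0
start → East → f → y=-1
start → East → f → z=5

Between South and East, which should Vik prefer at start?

East

c (Vik): min(-8, -1) = -8
d (Vik): min(6, 5, 4) = 4
South (Gita): max(-8, 4) = 4
e (Vik): min(0, -9) = -9
f (Vik): min(7, 0, -1, 5) = -1
East (Gita): max(-9, -1) = -1
Vik prefers the lower value; South=4, East=-1. East is better since -1 < 4.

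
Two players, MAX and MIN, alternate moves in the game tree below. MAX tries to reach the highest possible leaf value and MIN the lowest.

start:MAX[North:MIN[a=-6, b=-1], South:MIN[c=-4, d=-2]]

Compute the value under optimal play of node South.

-4

South (MIN): min(-4, -2) = -4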